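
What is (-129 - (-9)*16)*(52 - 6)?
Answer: 690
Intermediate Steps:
(-129 - (-9)*16)*(52 - 6) = (-129 - 1*(-144))*46 = (-129 + 144)*46 = 15*46 = 690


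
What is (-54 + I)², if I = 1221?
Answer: 1361889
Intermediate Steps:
(-54 + I)² = (-54 + 1221)² = 1167² = 1361889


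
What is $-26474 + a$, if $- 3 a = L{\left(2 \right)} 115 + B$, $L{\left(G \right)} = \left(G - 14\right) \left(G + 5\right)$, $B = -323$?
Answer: $- \frac{69439}{3} \approx -23146.0$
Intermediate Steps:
$L{\left(G \right)} = \left(-14 + G\right) \left(5 + G\right)$
$a = \frac{9983}{3}$ ($a = - \frac{\left(-70 + 2^{2} - 18\right) 115 - 323}{3} = - \frac{\left(-70 + 4 - 18\right) 115 - 323}{3} = - \frac{\left(-84\right) 115 - 323}{3} = - \frac{-9660 - 323}{3} = \left(- \frac{1}{3}\right) \left(-9983\right) = \frac{9983}{3} \approx 3327.7$)
$-26474 + a = -26474 + \frac{9983}{3} = - \frac{69439}{3}$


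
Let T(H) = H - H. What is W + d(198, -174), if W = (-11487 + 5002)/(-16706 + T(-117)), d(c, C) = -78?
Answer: -1296583/16706 ≈ -77.612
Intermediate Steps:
T(H) = 0
W = 6485/16706 (W = (-11487 + 5002)/(-16706 + 0) = -6485/(-16706) = -6485*(-1/16706) = 6485/16706 ≈ 0.38818)
W + d(198, -174) = 6485/16706 - 78 = -1296583/16706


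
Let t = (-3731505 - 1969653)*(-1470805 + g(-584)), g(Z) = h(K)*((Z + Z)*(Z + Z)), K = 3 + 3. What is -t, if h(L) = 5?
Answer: 30502991164770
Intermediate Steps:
K = 6
g(Z) = 20*Z² (g(Z) = 5*((Z + Z)*(Z + Z)) = 5*((2*Z)*(2*Z)) = 5*(4*Z²) = 20*Z²)
t = -30502991164770 (t = (-3731505 - 1969653)*(-1470805 + 20*(-584)²) = -5701158*(-1470805 + 20*341056) = -5701158*(-1470805 + 6821120) = -5701158*5350315 = -30502991164770)
-t = -1*(-30502991164770) = 30502991164770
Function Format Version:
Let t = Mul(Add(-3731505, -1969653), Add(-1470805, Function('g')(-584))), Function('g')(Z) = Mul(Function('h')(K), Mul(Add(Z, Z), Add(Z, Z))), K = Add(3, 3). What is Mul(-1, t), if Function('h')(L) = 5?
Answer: 30502991164770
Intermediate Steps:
K = 6
Function('g')(Z) = Mul(20, Pow(Z, 2)) (Function('g')(Z) = Mul(5, Mul(Add(Z, Z), Add(Z, Z))) = Mul(5, Mul(Mul(2, Z), Mul(2, Z))) = Mul(5, Mul(4, Pow(Z, 2))) = Mul(20, Pow(Z, 2)))
t = -30502991164770 (t = Mul(Add(-3731505, -1969653), Add(-1470805, Mul(20, Pow(-584, 2)))) = Mul(-5701158, Add(-1470805, Mul(20, 341056))) = Mul(-5701158, Add(-1470805, 6821120)) = Mul(-5701158, 5350315) = -30502991164770)
Mul(-1, t) = Mul(-1, -30502991164770) = 30502991164770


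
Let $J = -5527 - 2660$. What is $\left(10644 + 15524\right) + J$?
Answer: $17981$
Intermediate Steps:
$J = -8187$
$\left(10644 + 15524\right) + J = \left(10644 + 15524\right) - 8187 = 26168 - 8187 = 17981$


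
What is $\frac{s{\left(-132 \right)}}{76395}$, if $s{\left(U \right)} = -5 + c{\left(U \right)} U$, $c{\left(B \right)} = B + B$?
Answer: $\frac{34843}{76395} \approx 0.45609$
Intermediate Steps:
$c{\left(B \right)} = 2 B$
$s{\left(U \right)} = -5 + 2 U^{2}$ ($s{\left(U \right)} = -5 + 2 U U = -5 + 2 U^{2}$)
$\frac{s{\left(-132 \right)}}{76395} = \frac{-5 + 2 \left(-132\right)^{2}}{76395} = \left(-5 + 2 \cdot 17424\right) \frac{1}{76395} = \left(-5 + 34848\right) \frac{1}{76395} = 34843 \cdot \frac{1}{76395} = \frac{34843}{76395}$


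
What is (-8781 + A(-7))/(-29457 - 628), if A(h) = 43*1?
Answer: 8738/30085 ≈ 0.29044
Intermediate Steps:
A(h) = 43
(-8781 + A(-7))/(-29457 - 628) = (-8781 + 43)/(-29457 - 628) = -8738/(-30085) = -8738*(-1/30085) = 8738/30085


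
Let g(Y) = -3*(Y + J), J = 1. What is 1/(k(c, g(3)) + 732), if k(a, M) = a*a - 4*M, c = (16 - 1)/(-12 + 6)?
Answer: 4/3145 ≈ 0.0012719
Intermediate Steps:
c = -5/2 (c = 15/(-6) = 15*(-⅙) = -5/2 ≈ -2.5000)
g(Y) = -3 - 3*Y (g(Y) = -3*(Y + 1) = -3*(1 + Y) = -3 - 3*Y)
k(a, M) = a² - 4*M
1/(k(c, g(3)) + 732) = 1/(((-5/2)² - 4*(-3 - 3*3)) + 732) = 1/((25/4 - 4*(-3 - 9)) + 732) = 1/((25/4 - 4*(-12)) + 732) = 1/((25/4 + 48) + 732) = 1/(217/4 + 732) = 1/(3145/4) = 4/3145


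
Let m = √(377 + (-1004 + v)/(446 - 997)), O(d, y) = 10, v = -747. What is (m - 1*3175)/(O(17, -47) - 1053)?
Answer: 3175/1043 - √115422378/574693 ≈ 3.0254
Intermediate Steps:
m = √115422378/551 (m = √(377 + (-1004 - 747)/(446 - 997)) = √(377 - 1751/(-551)) = √(377 - 1751*(-1/551)) = √(377 + 1751/551) = √(209478/551) = √115422378/551 ≈ 19.498)
(m - 1*3175)/(O(17, -47) - 1053) = (√115422378/551 - 1*3175)/(10 - 1053) = (√115422378/551 - 3175)/(-1043) = (-3175 + √115422378/551)*(-1/1043) = 3175/1043 - √115422378/574693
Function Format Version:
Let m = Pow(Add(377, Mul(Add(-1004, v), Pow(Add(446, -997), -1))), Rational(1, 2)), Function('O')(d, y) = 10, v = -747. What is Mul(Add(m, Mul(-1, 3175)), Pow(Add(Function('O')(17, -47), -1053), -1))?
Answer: Add(Rational(3175, 1043), Mul(Rational(-1, 574693), Pow(115422378, Rational(1, 2)))) ≈ 3.0254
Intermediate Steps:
m = Mul(Rational(1, 551), Pow(115422378, Rational(1, 2))) (m = Pow(Add(377, Mul(Add(-1004, -747), Pow(Add(446, -997), -1))), Rational(1, 2)) = Pow(Add(377, Mul(-1751, Pow(-551, -1))), Rational(1, 2)) = Pow(Add(377, Mul(-1751, Rational(-1, 551))), Rational(1, 2)) = Pow(Add(377, Rational(1751, 551)), Rational(1, 2)) = Pow(Rational(209478, 551), Rational(1, 2)) = Mul(Rational(1, 551), Pow(115422378, Rational(1, 2))) ≈ 19.498)
Mul(Add(m, Mul(-1, 3175)), Pow(Add(Function('O')(17, -47), -1053), -1)) = Mul(Add(Mul(Rational(1, 551), Pow(115422378, Rational(1, 2))), Mul(-1, 3175)), Pow(Add(10, -1053), -1)) = Mul(Add(Mul(Rational(1, 551), Pow(115422378, Rational(1, 2))), -3175), Pow(-1043, -1)) = Mul(Add(-3175, Mul(Rational(1, 551), Pow(115422378, Rational(1, 2)))), Rational(-1, 1043)) = Add(Rational(3175, 1043), Mul(Rational(-1, 574693), Pow(115422378, Rational(1, 2))))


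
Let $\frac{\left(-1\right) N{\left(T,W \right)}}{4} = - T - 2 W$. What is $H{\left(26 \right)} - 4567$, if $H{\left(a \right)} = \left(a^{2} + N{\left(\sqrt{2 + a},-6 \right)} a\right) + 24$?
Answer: $-5115 + 208 \sqrt{7} \approx -4564.7$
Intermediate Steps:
$N{\left(T,W \right)} = 4 T + 8 W$ ($N{\left(T,W \right)} = - 4 \left(- T - 2 W\right) = 4 T + 8 W$)
$H{\left(a \right)} = 24 + a^{2} + a \left(-48 + 4 \sqrt{2 + a}\right)$ ($H{\left(a \right)} = \left(a^{2} + \left(4 \sqrt{2 + a} + 8 \left(-6\right)\right) a\right) + 24 = \left(a^{2} + \left(4 \sqrt{2 + a} - 48\right) a\right) + 24 = \left(a^{2} + \left(-48 + 4 \sqrt{2 + a}\right) a\right) + 24 = \left(a^{2} + a \left(-48 + 4 \sqrt{2 + a}\right)\right) + 24 = 24 + a^{2} + a \left(-48 + 4 \sqrt{2 + a}\right)$)
$H{\left(26 \right)} - 4567 = \left(24 + 26^{2} + 4 \cdot 26 \left(-12 + \sqrt{2 + 26}\right)\right) - 4567 = \left(24 + 676 + 4 \cdot 26 \left(-12 + \sqrt{28}\right)\right) - 4567 = \left(24 + 676 + 4 \cdot 26 \left(-12 + 2 \sqrt{7}\right)\right) - 4567 = \left(24 + 676 - \left(1248 - 208 \sqrt{7}\right)\right) - 4567 = \left(-548 + 208 \sqrt{7}\right) - 4567 = -5115 + 208 \sqrt{7}$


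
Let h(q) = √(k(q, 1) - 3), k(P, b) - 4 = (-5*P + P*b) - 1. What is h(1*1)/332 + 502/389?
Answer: 502/389 + I/166 ≈ 1.2905 + 0.0060241*I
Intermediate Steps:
k(P, b) = 3 - 5*P + P*b (k(P, b) = 4 + ((-5*P + P*b) - 1) = 4 + (-1 - 5*P + P*b) = 3 - 5*P + P*b)
h(q) = 2*√(-q) (h(q) = √((3 - 5*q + q*1) - 3) = √((3 - 5*q + q) - 3) = √((3 - 4*q) - 3) = √(-4*q) = 2*√(-q))
h(1*1)/332 + 502/389 = (2*√(-1))/332 + 502/389 = (2*√(-1*1))*(1/332) + 502*(1/389) = (2*√(-1))*(1/332) + 502/389 = (2*I)*(1/332) + 502/389 = I/166 + 502/389 = 502/389 + I/166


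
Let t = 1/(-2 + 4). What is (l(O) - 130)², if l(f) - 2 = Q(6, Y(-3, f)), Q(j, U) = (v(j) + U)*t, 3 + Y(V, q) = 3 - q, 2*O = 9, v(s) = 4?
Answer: 263169/16 ≈ 16448.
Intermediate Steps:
O = 9/2 (O = (½)*9 = 9/2 ≈ 4.5000)
t = ½ (t = 1/2 = ½ ≈ 0.50000)
Y(V, q) = -q (Y(V, q) = -3 + (3 - q) = -q)
Q(j, U) = 2 + U/2 (Q(j, U) = (4 + U)*(½) = 2 + U/2)
l(f) = 4 - f/2 (l(f) = 2 + (2 + (-f)/2) = 2 + (2 - f/2) = 4 - f/2)
(l(O) - 130)² = ((4 - ½*9/2) - 130)² = ((4 - 9/4) - 130)² = (7/4 - 130)² = (-513/4)² = 263169/16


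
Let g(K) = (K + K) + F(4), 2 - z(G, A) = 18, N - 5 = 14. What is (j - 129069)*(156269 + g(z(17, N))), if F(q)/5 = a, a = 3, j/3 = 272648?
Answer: 107638096500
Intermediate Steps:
N = 19 (N = 5 + 14 = 19)
j = 817944 (j = 3*272648 = 817944)
F(q) = 15 (F(q) = 5*3 = 15)
z(G, A) = -16 (z(G, A) = 2 - 1*18 = 2 - 18 = -16)
g(K) = 15 + 2*K (g(K) = (K + K) + 15 = 2*K + 15 = 15 + 2*K)
(j - 129069)*(156269 + g(z(17, N))) = (817944 - 129069)*(156269 + (15 + 2*(-16))) = 688875*(156269 + (15 - 32)) = 688875*(156269 - 17) = 688875*156252 = 107638096500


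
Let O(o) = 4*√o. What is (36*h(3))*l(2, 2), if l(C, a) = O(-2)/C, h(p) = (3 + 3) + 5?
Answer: 792*I*√2 ≈ 1120.1*I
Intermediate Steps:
h(p) = 11 (h(p) = 6 + 5 = 11)
l(C, a) = 4*I*√2/C (l(C, a) = (4*√(-2))/C = (4*(I*√2))/C = (4*I*√2)/C = 4*I*√2/C)
(36*h(3))*l(2, 2) = (36*11)*(4*I*√2/2) = 396*(4*I*√2*(½)) = 396*(2*I*√2) = 792*I*√2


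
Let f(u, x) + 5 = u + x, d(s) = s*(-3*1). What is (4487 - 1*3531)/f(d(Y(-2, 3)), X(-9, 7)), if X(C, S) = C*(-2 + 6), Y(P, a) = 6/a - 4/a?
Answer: -956/43 ≈ -22.233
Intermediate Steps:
Y(P, a) = 2/a
X(C, S) = 4*C (X(C, S) = C*4 = 4*C)
d(s) = -3*s (d(s) = s*(-3) = -3*s)
f(u, x) = -5 + u + x (f(u, x) = -5 + (u + x) = -5 + u + x)
(4487 - 1*3531)/f(d(Y(-2, 3)), X(-9, 7)) = (4487 - 1*3531)/(-5 - 6/3 + 4*(-9)) = (4487 - 3531)/(-5 - 6/3 - 36) = 956/(-5 - 3*2/3 - 36) = 956/(-5 - 2 - 36) = 956/(-43) = 956*(-1/43) = -956/43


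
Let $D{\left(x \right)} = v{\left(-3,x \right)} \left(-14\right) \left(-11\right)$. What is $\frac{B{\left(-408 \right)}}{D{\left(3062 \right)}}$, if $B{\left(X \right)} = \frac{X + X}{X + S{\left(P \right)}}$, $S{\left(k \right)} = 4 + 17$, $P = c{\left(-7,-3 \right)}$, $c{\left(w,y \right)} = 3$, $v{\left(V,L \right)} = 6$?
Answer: $\frac{68}{29799} \approx 0.002282$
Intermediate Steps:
$P = 3$
$S{\left(k \right)} = 21$
$B{\left(X \right)} = \frac{2 X}{21 + X}$ ($B{\left(X \right)} = \frac{X + X}{X + 21} = \frac{2 X}{21 + X}$)
$D{\left(x \right)} = 924$ ($D{\left(x \right)} = 6 \left(-14\right) \left(-11\right) = \left(-84\right) \left(-11\right) = 924$)
$\frac{B{\left(-408 \right)}}{D{\left(3062 \right)}} = \frac{2 \left(-408\right) \frac{1}{21 - 408}}{924} = 2 \left(-408\right) \frac{1}{-387} \cdot \frac{1}{924} = 2 \left(-408\right) \left(- \frac{1}{387}\right) \frac{1}{924} = \frac{272}{129} \cdot \frac{1}{924} = \frac{68}{29799}$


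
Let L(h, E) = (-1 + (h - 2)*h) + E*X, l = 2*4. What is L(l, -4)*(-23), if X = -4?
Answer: -1449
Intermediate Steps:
l = 8
L(h, E) = -1 - 4*E + h*(-2 + h) (L(h, E) = (-1 + (h - 2)*h) + E*(-4) = (-1 + (-2 + h)*h) - 4*E = (-1 + h*(-2 + h)) - 4*E = -1 - 4*E + h*(-2 + h))
L(l, -4)*(-23) = (-1 + 8² - 4*(-4) - 2*8)*(-23) = (-1 + 64 + 16 - 16)*(-23) = 63*(-23) = -1449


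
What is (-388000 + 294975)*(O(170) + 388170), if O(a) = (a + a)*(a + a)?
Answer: -46863204250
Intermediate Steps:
O(a) = 4*a² (O(a) = (2*a)*(2*a) = 4*a²)
(-388000 + 294975)*(O(170) + 388170) = (-388000 + 294975)*(4*170² + 388170) = -93025*(4*28900 + 388170) = -93025*(115600 + 388170) = -93025*503770 = -46863204250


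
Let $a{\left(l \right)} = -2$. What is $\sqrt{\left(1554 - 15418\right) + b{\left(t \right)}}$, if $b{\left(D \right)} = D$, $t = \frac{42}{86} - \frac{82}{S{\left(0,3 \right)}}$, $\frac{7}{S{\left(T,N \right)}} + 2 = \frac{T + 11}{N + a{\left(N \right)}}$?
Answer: $\frac{i \sqrt{1265599951}}{301} \approx 118.19 i$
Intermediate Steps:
$S{\left(T,N \right)} = \frac{7}{-2 + \frac{11 + T}{-2 + N}}$ ($S{\left(T,N \right)} = \frac{7}{-2 + \frac{T + 11}{N - 2}} = \frac{7}{-2 + \frac{11 + T}{-2 + N}}$)
$t = - \frac{31587}{301}$ ($t = \frac{42}{86} - \frac{82}{7 \frac{1}{15 + 0 - 6} \left(-2 + 3\right)} = 42 \cdot \frac{1}{86} - \frac{82}{7 \frac{1}{15 + 0 - 6} \cdot 1} = \frac{21}{43} - \frac{82}{7 \cdot \frac{1}{9} \cdot 1} = \frac{21}{43} - \frac{82}{\frac{7}{9}} = \frac{21}{43} - \frac{738}{7} = - \frac{31587}{301} \approx -104.94$)
$\sqrt{\left(1554 - 15418\right) + b{\left(t \right)}} = \sqrt{\left(1554 - 15418\right) - \frac{31587}{301}} = \sqrt{-13864 - \frac{31587}{301}} = \sqrt{- \frac{4204651}{301}} = \frac{i \sqrt{1265599951}}{301}$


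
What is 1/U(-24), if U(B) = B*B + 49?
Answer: 1/625 ≈ 0.0016000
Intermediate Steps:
U(B) = 49 + B² (U(B) = B² + 49 = 49 + B²)
1/U(-24) = 1/(49 + (-24)²) = 1/(49 + 576) = 1/625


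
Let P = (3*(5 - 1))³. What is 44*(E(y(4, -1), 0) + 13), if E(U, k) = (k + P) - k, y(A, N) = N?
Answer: 76604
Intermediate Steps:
P = 1728 (P = (3*4)³ = 12³ = 1728)
E(U, k) = 1728 (E(U, k) = (k + 1728) - k = (1728 + k) - k = 1728)
44*(E(y(4, -1), 0) + 13) = 44*(1728 + 13) = 44*1741 = 76604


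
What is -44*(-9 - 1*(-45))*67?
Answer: -106128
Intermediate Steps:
-44*(-9 - 1*(-45))*67 = -44*(-9 + 45)*67 = -44*36*67 = -1584*67 = -106128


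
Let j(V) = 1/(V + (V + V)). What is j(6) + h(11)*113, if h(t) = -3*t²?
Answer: -738341/18 ≈ -41019.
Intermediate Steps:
j(V) = 1/(3*V) (j(V) = 1/(V + 2*V) = 1/(3*V))
j(6) + h(11)*113 = (⅓)/6 - 3*11²*113 = (⅓)*(⅙) - 3*121*113 = 1/18 - 363*113 = 1/18 - 41019 = -738341/18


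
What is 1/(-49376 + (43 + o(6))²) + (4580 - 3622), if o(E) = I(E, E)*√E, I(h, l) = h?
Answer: 2142790343919/2236733185 - 516*√6/2236733185 ≈ 958.00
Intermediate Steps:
o(E) = E^(3/2) (o(E) = E*√E = E^(3/2))
1/(-49376 + (43 + o(6))²) + (4580 - 3622) = 1/(-49376 + (43 + 6^(3/2))²) + (4580 - 3622) = 1/(-49376 + (43 + 6*√6)²) + 958 = 958 + 1/(-49376 + (43 + 6*√6)²)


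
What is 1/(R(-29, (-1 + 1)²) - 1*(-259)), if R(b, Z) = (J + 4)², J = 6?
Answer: 1/359 ≈ 0.0027855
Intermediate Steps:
R(b, Z) = 100 (R(b, Z) = (6 + 4)² = 10² = 100)
1/(R(-29, (-1 + 1)²) - 1*(-259)) = 1/(100 - 1*(-259)) = 1/(100 + 259) = 1/359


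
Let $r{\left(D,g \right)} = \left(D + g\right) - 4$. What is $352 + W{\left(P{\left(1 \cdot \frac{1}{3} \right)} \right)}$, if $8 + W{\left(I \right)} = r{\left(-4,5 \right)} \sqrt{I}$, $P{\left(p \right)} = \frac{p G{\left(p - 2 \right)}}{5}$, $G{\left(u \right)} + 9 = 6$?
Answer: $344 - \frac{3 i \sqrt{5}}{5} \approx 344.0 - 1.3416 i$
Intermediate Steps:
$G{\left(u \right)} = -3$ ($G{\left(u \right)} = -9 + 6 = -3$)
$r{\left(D,g \right)} = -4 + D + g$
$P{\left(p \right)} = - \frac{3 p}{5}$ ($P{\left(p \right)} = \frac{p \left(-3\right)}{5} = - 3 p \frac{1}{5} = - \frac{3 p}{5}$)
$W{\left(I \right)} = -8 - 3 \sqrt{I}$ ($W{\left(I \right)} = -8 + \left(-4 - 4 + 5\right) \sqrt{I} = -8 - 3 \sqrt{I}$)
$352 + W{\left(P{\left(1 \cdot \frac{1}{3} \right)} \right)} = 352 - \left(8 + 3 \sqrt{- \frac{3 \cdot 1 \cdot \frac{1}{3}}{5}}\right) = 352 - \left(8 + 3 \sqrt{\left(- \frac{3}{5}\right) \frac{1}{3}}\right) = 352 - \left(8 + 3 \sqrt{- \frac{1}{5}}\right) = 352 - \left(8 + 3 \frac{i \sqrt{5}}{5}\right) = 352 - \left(8 + \frac{3 i \sqrt{5}}{5}\right) = 344 - \frac{3 i \sqrt{5}}{5}$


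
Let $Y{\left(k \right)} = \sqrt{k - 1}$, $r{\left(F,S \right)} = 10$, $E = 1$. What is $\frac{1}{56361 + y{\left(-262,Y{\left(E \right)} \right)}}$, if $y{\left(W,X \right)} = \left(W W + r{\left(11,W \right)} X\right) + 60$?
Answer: $\frac{1}{125065} \approx 7.9958 \cdot 10^{-6}$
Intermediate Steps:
$Y{\left(k \right)} = \sqrt{-1 + k}$
$y{\left(W,X \right)} = 60 + W^{2} + 10 X$ ($y{\left(W,X \right)} = \left(W W + 10 X\right) + 60 = \left(W^{2} + 10 X\right) + 60 = 60 + W^{2} + 10 X$)
$\frac{1}{56361 + y{\left(-262,Y{\left(E \right)} \right)}} = \frac{1}{56361 + \left(60 + \left(-262\right)^{2} + 10 \sqrt{-1 + 1}\right)} = \frac{1}{56361 + \left(60 + 68644 + 10 \sqrt{0}\right)} = \frac{1}{56361 + \left(60 + 68644 + 10 \cdot 0\right)} = \frac{1}{56361 + \left(60 + 68644 + 0\right)} = \frac{1}{56361 + 68704} = \frac{1}{125065}$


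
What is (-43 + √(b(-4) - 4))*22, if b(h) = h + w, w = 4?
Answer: -946 + 44*I ≈ -946.0 + 44.0*I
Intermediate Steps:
b(h) = 4 + h (b(h) = h + 4 = 4 + h)
(-43 + √(b(-4) - 4))*22 = (-43 + √((4 - 4) - 4))*22 = (-43 + √(0 - 4))*22 = (-43 + √(-4))*22 = (-43 + 2*I)*22 = -946 + 44*I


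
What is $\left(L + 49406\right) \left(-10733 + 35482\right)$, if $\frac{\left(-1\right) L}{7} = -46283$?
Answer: $9240954863$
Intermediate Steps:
$L = 323981$ ($L = \left(-7\right) \left(-46283\right) = 323981$)
$\left(L + 49406\right) \left(-10733 + 35482\right) = \left(323981 + 49406\right) \left(-10733 + 35482\right) = 373387 \cdot 24749 = 9240954863$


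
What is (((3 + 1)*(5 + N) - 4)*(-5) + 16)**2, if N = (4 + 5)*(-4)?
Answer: 430336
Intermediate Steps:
N = -36 (N = 9*(-4) = -36)
(((3 + 1)*(5 + N) - 4)*(-5) + 16)**2 = (((3 + 1)*(5 - 36) - 4)*(-5) + 16)**2 = ((4*(-31) - 4)*(-5) + 16)**2 = ((-124 - 4)*(-5) + 16)**2 = (-128*(-5) + 16)**2 = (640 + 16)**2 = 656**2 = 430336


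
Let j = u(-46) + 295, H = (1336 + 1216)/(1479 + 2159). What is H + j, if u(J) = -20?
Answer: 501501/1819 ≈ 275.70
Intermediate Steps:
H = 1276/1819 (H = 2552/3638 = 2552*(1/3638) = 1276/1819 ≈ 0.70148)
j = 275 (j = -20 + 295 = 275)
H + j = 1276/1819 + 275 = 501501/1819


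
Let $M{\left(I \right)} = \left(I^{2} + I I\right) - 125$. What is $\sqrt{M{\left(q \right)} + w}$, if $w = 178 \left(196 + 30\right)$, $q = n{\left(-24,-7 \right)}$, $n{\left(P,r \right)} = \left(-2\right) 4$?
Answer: $\sqrt{40231} \approx 200.58$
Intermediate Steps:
$n{\left(P,r \right)} = -8$
$q = -8$
$M{\left(I \right)} = -125 + 2 I^{2}$ ($M{\left(I \right)} = \left(I^{2} + I^{2}\right) - 125 = 2 I^{2} - 125 = -125 + 2 I^{2}$)
$w = 40228$ ($w = 178 \cdot 226 = 40228$)
$\sqrt{M{\left(q \right)} + w} = \sqrt{\left(-125 + 2 \left(-8\right)^{2}\right) + 40228} = \sqrt{\left(-125 + 2 \cdot 64\right) + 40228} = \sqrt{\left(-125 + 128\right) + 40228} = \sqrt{3 + 40228} = \sqrt{40231}$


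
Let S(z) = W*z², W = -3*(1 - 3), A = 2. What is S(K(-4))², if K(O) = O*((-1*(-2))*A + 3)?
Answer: 22127616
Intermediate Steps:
K(O) = 7*O (K(O) = O*(-1*(-2)*2 + 3) = O*(2*2 + 3) = O*(4 + 3) = O*7 = 7*O)
W = 6 (W = -3*(-2) = 6)
S(z) = 6*z²
S(K(-4))² = (6*(7*(-4))²)² = (6*(-28)²)² = (6*784)² = 4704² = 22127616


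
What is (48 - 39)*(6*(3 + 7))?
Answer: 540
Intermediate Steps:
(48 - 39)*(6*(3 + 7)) = 9*(6*10) = 9*60 = 540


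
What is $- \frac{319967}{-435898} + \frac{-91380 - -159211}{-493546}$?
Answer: $\frac{32087758936}{53783928577} \approx 0.59661$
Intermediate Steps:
$- \frac{319967}{-435898} + \frac{-91380 - -159211}{-493546} = \left(-319967\right) \left(- \frac{1}{435898}\right) + \left(-91380 + 159211\right) \left(- \frac{1}{493546}\right) = \frac{319967}{435898} + 67831 \left(- \frac{1}{493546}\right) = \frac{319967}{435898} - \frac{67831}{493546} = \frac{32087758936}{53783928577}$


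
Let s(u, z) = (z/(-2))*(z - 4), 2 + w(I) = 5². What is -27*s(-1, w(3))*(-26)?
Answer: -153387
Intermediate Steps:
w(I) = 23 (w(I) = -2 + 5² = -2 + 25 = 23)
s(u, z) = -z*(-4 + z)/2 (s(u, z) = (z*(-½))*(-4 + z) = (-z/2)*(-4 + z) = -z*(-4 + z)/2)
-27*s(-1, w(3))*(-26) = -27*23*(4 - 1*23)/2*(-26) = -27*23*(4 - 23)/2*(-26) = -27*23*(-19)/2*(-26) = -27*(-437/2)*(-26) = (11799/2)*(-26) = -153387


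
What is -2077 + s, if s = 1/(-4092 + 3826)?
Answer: -552483/266 ≈ -2077.0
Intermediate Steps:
s = -1/266 (s = 1/(-266) = -1/266 ≈ -0.0037594)
-2077 + s = -2077 - 1/266 = -552483/266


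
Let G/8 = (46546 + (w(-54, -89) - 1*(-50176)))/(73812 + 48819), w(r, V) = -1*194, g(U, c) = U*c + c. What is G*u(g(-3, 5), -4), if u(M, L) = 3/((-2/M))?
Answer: 3861120/40877 ≈ 94.457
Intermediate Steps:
g(U, c) = c + U*c
u(M, L) = -3*M/2 (u(M, L) = 3*(-M/2) = -3*M/2)
w(r, V) = -194
G = 257408/40877 (G = 8*((46546 + (-194 - 1*(-50176)))/(73812 + 48819)) = 8*((46546 + (-194 + 50176))/122631) = 8*((46546 + 49982)*(1/122631)) = 8*(96528*(1/122631)) = 8*(32176/40877) = 257408/40877 ≈ 6.2971)
G*u(g(-3, 5), -4) = 257408*(-15*(1 - 3)/2)/40877 = 257408*(-15*(-2)/2)/40877 = 257408*(-3/2*(-10))/40877 = (257408/40877)*15 = 3861120/40877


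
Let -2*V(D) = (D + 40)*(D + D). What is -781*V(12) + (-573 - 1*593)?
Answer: 486178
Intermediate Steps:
V(D) = -D*(40 + D) (V(D) = -(D + 40)*(D + D)/2 = -(40 + D)*2*D/2 = -D*(40 + D))
-781*V(12) + (-573 - 1*593) = -(-781)*12*(40 + 12) + (-573 - 1*593) = -(-781)*12*52 + (-573 - 593) = -781*(-624) - 1166 = 487344 - 1166 = 486178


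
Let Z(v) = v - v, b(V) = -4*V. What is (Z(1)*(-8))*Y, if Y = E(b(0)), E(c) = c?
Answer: 0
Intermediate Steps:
Y = 0 (Y = -4*0 = 0)
Z(v) = 0
(Z(1)*(-8))*Y = (0*(-8))*0 = 0*0 = 0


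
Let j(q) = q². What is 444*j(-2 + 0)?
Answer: 1776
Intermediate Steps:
444*j(-2 + 0) = 444*(-2 + 0)² = 444*(-2)² = 444*4 = 1776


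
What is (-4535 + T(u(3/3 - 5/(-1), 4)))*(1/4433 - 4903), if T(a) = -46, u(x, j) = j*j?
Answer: 99568025838/4433 ≈ 2.2461e+7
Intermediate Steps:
u(x, j) = j**2
(-4535 + T(u(3/3 - 5/(-1), 4)))*(1/4433 - 4903) = (-4535 - 46)*(1/4433 - 4903) = -4581*(1/4433 - 4903) = -4581*(-21734998/4433) = 99568025838/4433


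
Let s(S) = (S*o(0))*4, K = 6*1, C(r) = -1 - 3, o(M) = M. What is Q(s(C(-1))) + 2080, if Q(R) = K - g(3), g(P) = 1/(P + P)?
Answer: 12515/6 ≈ 2085.8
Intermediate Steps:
g(P) = 1/(2*P)
C(r) = -4
K = 6
s(S) = 0 (s(S) = (S*0)*4 = 0*4 = 0)
Q(R) = 35/6 (Q(R) = 6 - 1/(2*3) = 6 - 1*1/6 = 6 - 1/6 = 35/6)
Q(s(C(-1))) + 2080 = 35/6 + 2080 = 12515/6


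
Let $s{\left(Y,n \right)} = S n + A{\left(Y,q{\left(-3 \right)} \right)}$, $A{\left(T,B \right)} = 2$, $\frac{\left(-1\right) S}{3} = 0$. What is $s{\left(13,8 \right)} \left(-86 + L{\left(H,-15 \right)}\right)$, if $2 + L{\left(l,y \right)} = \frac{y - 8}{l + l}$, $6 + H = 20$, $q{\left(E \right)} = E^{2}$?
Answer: $- \frac{2487}{14} \approx -177.64$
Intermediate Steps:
$S = 0$ ($S = \left(-3\right) 0 = 0$)
$H = 14$ ($H = -6 + 20 = 14$)
$s{\left(Y,n \right)} = 2$ ($s{\left(Y,n \right)} = 0 n + 2 = 0 + 2 = 2$)
$L{\left(l,y \right)} = -2 + \frac{-8 + y}{2 l}$ ($L{\left(l,y \right)} = -2 + \frac{y - 8}{l + l} = -2 + \frac{-8 + y}{2 l}$)
$s{\left(13,8 \right)} \left(-86 + L{\left(H,-15 \right)}\right) = 2 \left(-86 + \frac{-8 - 15 - 56}{2 \cdot 14}\right) = 2 \left(-86 + \frac{1}{2} \cdot \frac{1}{14} \left(-8 - 15 - 56\right)\right) = 2 \left(-86 + \frac{1}{2} \cdot \frac{1}{14} \left(-79\right)\right) = 2 \left(-86 - \frac{79}{28}\right) = 2 \left(- \frac{2487}{28}\right) = - \frac{2487}{14}$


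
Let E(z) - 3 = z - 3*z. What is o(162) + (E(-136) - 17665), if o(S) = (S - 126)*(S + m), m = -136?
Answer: -16454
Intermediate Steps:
E(z) = 3 - 2*z (E(z) = 3 + (z - 3*z) = 3 - 2*z)
o(S) = (-136 + S)*(-126 + S) (o(S) = (S - 126)*(S - 136) = (-126 + S)*(-136 + S) = (-136 + S)*(-126 + S))
o(162) + (E(-136) - 17665) = (17136 + 162**2 - 262*162) + ((3 - 2*(-136)) - 17665) = (17136 + 26244 - 42444) + ((3 + 272) - 17665) = 936 + (275 - 17665) = 936 - 17390 = -16454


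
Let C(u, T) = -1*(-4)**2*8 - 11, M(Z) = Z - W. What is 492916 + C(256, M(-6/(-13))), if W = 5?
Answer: 492777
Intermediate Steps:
M(Z) = -5 + Z (M(Z) = Z - 1*5 = Z - 5 = -5 + Z)
C(u, T) = -139 (C(u, T) = -1*16*8 - 11 = -16*8 - 11 = -128 - 11 = -139)
492916 + C(256, M(-6/(-13))) = 492916 - 139 = 492777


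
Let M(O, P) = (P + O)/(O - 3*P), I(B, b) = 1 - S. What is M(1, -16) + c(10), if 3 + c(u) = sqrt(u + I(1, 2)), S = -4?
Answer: -162/49 + sqrt(15) ≈ 0.56686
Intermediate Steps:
I(B, b) = 5 (I(B, b) = 1 - 1*(-4) = 1 + 4 = 5)
c(u) = -3 + sqrt(5 + u) (c(u) = -3 + sqrt(u + 5) = -3 + sqrt(5 + u))
M(O, P) = (O + P)/(O - 3*P)
M(1, -16) + c(10) = (1 - 16)/(1 - 3*(-16)) + (-3 + sqrt(5 + 10)) = -15/(1 + 48) + (-3 + sqrt(15)) = -15/49 + (-3 + sqrt(15)) = -162/49 + sqrt(15)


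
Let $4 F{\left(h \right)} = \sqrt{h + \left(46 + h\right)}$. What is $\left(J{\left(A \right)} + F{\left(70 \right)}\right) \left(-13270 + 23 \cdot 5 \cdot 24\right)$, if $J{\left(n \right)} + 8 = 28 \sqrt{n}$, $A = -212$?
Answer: $84080 - \frac{5255 \sqrt{186}}{2} - 588560 i \sqrt{53} \approx 48246.0 - 4.2848 \cdot 10^{6} i$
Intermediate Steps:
$F{\left(h \right)} = \frac{\sqrt{46 + 2 h}}{4}$ ($F{\left(h \right)} = \frac{\sqrt{h + \left(46 + h\right)}}{4} = \frac{\sqrt{46 + 2 h}}{4}$)
$J{\left(n \right)} = -8 + 28 \sqrt{n}$
$\left(J{\left(A \right)} + F{\left(70 \right)}\right) \left(-13270 + 23 \cdot 5 \cdot 24\right) = \left(\left(-8 + 28 \sqrt{-212}\right) + \frac{\sqrt{46 + 2 \cdot 70}}{4}\right) \left(-13270 + 23 \cdot 5 \cdot 24\right) = \left(\left(-8 + 28 \cdot 2 i \sqrt{53}\right) + \frac{\sqrt{46 + 140}}{4}\right) \left(-13270 + 115 \cdot 24\right) = \left(\left(-8 + 56 i \sqrt{53}\right) + \frac{\sqrt{186}}{4}\right) \left(-13270 + 2760\right) = \left(-8 + \frac{\sqrt{186}}{4} + 56 i \sqrt{53}\right) \left(-10510\right) = 84080 - \frac{5255 \sqrt{186}}{2} - 588560 i \sqrt{53}$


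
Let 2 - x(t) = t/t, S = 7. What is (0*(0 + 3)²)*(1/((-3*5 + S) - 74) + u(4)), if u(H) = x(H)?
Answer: 0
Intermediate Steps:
x(t) = 1 (x(t) = 2 - t/t = 2 - 1*1 = 2 - 1 = 1)
u(H) = 1
(0*(0 + 3)²)*(1/((-3*5 + S) - 74) + u(4)) = (0*(0 + 3)²)*(1/((-3*5 + 7) - 74) + 1) = (0*3²)*(1/((-15 + 7) - 74) + 1) = (0*9)*(1/(-8 - 74) + 1) = 0*(1/(-82) + 1) = 0*(-1/82 + 1) = 0*(81/82) = 0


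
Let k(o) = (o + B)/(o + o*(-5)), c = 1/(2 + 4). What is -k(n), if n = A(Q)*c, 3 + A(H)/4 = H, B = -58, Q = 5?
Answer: -85/8 ≈ -10.625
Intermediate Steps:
c = ⅙ (c = 1/6 = ⅙ ≈ 0.16667)
A(H) = -12 + 4*H
n = 4/3 (n = (-12 + 4*5)*(⅙) = (-12 + 20)*(⅙) = 8*(⅙) = 4/3 ≈ 1.3333)
k(o) = -(-58 + o)/(4*o) (k(o) = (o - 58)/(o + o*(-5)) = (-58 + o)/(o - 5*o) = (-58 + o)/((-4*o)) = (-58 + o)*(-1/(4*o)) = -(-58 + o)/(4*o))
-k(n) = -(58 - 1*4/3)/(4*4/3) = -3*(58 - 4/3)/(4*4) = -3*170/(4*4*3) = -1*85/8 = -85/8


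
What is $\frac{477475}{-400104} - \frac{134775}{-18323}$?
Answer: $\frac{45175242175}{7331105592} \approx 6.1621$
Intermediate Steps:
$\frac{477475}{-400104} - \frac{134775}{-18323} = 477475 \left(- \frac{1}{400104}\right) - - \frac{134775}{18323} = - \frac{477475}{400104} + \frac{134775}{18323} = \frac{45175242175}{7331105592}$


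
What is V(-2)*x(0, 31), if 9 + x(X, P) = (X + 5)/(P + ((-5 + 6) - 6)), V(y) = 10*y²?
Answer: -4580/13 ≈ -352.31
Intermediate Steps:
x(X, P) = -9 + (5 + X)/(-5 + P) (x(X, P) = -9 + (X + 5)/(P + ((-5 + 6) - 6)) = -9 + (5 + X)/(P + (1 - 6)) = -9 + (5 + X)/(P - 5) = -9 + (5 + X)/(-5 + P))
V(-2)*x(0, 31) = (10*(-2)²)*((50 + 0 - 9*31)/(-5 + 31)) = (10*4)*((50 + 0 - 279)/26) = 40*((1/26)*(-229)) = 40*(-229/26) = -4580/13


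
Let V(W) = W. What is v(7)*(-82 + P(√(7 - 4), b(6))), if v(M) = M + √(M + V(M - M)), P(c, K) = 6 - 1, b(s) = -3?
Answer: -539 - 77*√7 ≈ -742.72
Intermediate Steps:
P(c, K) = 5
v(M) = M + √M (v(M) = M + √(M + (M - M)) = M + √(M + 0) = M + √M)
v(7)*(-82 + P(√(7 - 4), b(6))) = (7 + √7)*(-82 + 5) = (7 + √7)*(-77) = -539 - 77*√7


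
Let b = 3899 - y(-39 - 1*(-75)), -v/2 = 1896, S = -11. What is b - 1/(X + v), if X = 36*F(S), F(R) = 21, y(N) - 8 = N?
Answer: 11703781/3036 ≈ 3855.0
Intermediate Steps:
y(N) = 8 + N
X = 756 (X = 36*21 = 756)
v = -3792 (v = -2*1896 = -3792)
b = 3855 (b = 3899 - (8 + (-39 - 1*(-75))) = 3899 - (8 + (-39 + 75)) = 3899 - (8 + 36) = 3899 - 1*44 = 3899 - 44 = 3855)
b - 1/(X + v) = 3855 - 1/(756 - 3792) = 3855 - 1/(-3036) = 3855 - 1*(-1/3036) = 3855 + 1/3036 = 11703781/3036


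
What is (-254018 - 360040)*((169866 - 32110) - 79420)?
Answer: -35821687488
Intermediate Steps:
(-254018 - 360040)*((169866 - 32110) - 79420) = -614058*(137756 - 79420) = -614058*58336 = -35821687488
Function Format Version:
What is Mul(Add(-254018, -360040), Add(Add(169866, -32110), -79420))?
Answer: -35821687488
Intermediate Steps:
Mul(Add(-254018, -360040), Add(Add(169866, -32110), -79420)) = Mul(-614058, Add(137756, -79420)) = Mul(-614058, 58336) = -35821687488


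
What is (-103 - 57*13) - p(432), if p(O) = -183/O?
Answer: -121475/144 ≈ -843.58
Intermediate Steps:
(-103 - 57*13) - p(432) = (-103 - 57*13) - (-183)/432 = (-103 - 741) - (-183)/432 = -844 - 1*(-61/144) = -844 + 61/144 = -121475/144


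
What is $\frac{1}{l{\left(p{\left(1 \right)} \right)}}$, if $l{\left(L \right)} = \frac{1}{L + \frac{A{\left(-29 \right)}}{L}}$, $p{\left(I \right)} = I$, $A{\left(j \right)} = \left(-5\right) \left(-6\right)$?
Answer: $31$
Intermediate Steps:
$A{\left(j \right)} = 30$
$l{\left(L \right)} = \frac{1}{L + \frac{30}{L}}$
$\frac{1}{l{\left(p{\left(1 \right)} \right)}} = \frac{1}{1 \frac{1}{30 + 1^{2}}} = \frac{1}{1 \frac{1}{30 + 1}} = \frac{1}{1 \cdot \frac{1}{31}} = \frac{1}{\frac{1}{31}} = 31$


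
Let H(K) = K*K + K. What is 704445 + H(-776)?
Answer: 1305845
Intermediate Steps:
H(K) = K + K**2 (H(K) = K**2 + K = K + K**2)
704445 + H(-776) = 704445 - 776*(1 - 776) = 704445 - 776*(-775) = 704445 + 601400 = 1305845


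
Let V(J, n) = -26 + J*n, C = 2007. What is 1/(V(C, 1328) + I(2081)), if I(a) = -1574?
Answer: 1/2663696 ≈ 3.7542e-7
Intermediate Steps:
1/(V(C, 1328) + I(2081)) = 1/((-26 + 2007*1328) - 1574) = 1/((-26 + 2665296) - 1574) = 1/(2665270 - 1574) = 1/2663696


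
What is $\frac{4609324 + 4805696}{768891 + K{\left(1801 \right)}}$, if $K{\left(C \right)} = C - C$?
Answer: $\frac{3138340}{256297} \approx 12.245$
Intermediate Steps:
$K{\left(C \right)} = 0$
$\frac{4609324 + 4805696}{768891 + K{\left(1801 \right)}} = \frac{4609324 + 4805696}{768891 + 0} = \frac{9415020}{768891} = 9415020 \cdot \frac{1}{768891} = \frac{3138340}{256297}$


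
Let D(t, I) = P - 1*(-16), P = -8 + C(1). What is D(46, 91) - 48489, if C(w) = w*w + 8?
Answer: -48472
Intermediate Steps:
C(w) = 8 + w**2 (C(w) = w**2 + 8 = 8 + w**2)
P = 1 (P = -8 + (8 + 1**2) = -8 + (8 + 1) = -8 + 9 = 1)
D(t, I) = 17 (D(t, I) = 1 - 1*(-16) = 1 + 16 = 17)
D(46, 91) - 48489 = 17 - 48489 = -48472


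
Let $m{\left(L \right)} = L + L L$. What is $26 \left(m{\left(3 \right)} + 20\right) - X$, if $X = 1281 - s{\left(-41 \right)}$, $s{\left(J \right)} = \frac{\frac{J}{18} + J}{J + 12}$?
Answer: $- \frac{233599}{522} \approx -447.51$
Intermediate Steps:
$s{\left(J \right)} = \frac{19 J}{18 \left(12 + J\right)}$ ($s{\left(J \right)} = \frac{J \frac{1}{18} + J}{12 + J} = \frac{\frac{J}{18} + J}{12 + J} = \frac{\frac{19}{18} J}{12 + J} = \frac{19 J}{18 \left(12 + J\right)}$)
$m{\left(L \right)} = L + L^{2}$
$X = \frac{667903}{522}$ ($X = 1281 - \frac{19}{18} \left(-41\right) \frac{1}{12 - 41} = 1281 - \frac{19}{18} \left(-41\right) \frac{1}{-29} = 1281 - \frac{19}{18} \left(-41\right) \left(- \frac{1}{29}\right) = 1281 - \frac{779}{522} = \frac{667903}{522} \approx 1279.5$)
$26 \left(m{\left(3 \right)} + 20\right) - X = 26 \left(3 \left(1 + 3\right) + 20\right) - \frac{667903}{522} = 26 \left(3 \cdot 4 + 20\right) - \frac{667903}{522} = 26 \left(12 + 20\right) - \frac{667903}{522} = 26 \cdot 32 - \frac{667903}{522} = 832 - \frac{667903}{522} = - \frac{233599}{522}$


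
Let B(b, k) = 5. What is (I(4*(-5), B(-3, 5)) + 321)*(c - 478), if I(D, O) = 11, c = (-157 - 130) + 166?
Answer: -198868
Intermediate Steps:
c = -121 (c = -287 + 166 = -121)
(I(4*(-5), B(-3, 5)) + 321)*(c - 478) = (11 + 321)*(-121 - 478) = 332*(-599) = -198868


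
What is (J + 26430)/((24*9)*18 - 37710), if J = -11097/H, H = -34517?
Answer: -304098469/389144658 ≈ -0.78145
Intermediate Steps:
J = 11097/34517 (J = -11097/(-34517) = -11097*(-1/34517) = 11097/34517 ≈ 0.32149)
(J + 26430)/((24*9)*18 - 37710) = (11097/34517 + 26430)/((24*9)*18 - 37710) = 912295407/(34517*(216*18 - 37710)) = 912295407/(34517*(3888 - 37710)) = (912295407/34517)/(-33822) = (912295407/34517)*(-1/33822) = -304098469/389144658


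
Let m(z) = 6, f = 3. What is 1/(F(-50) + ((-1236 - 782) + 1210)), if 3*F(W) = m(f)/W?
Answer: -25/20201 ≈ -0.0012376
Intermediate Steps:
F(W) = 2/W (F(W) = (6/W)/3 = 2/W)
1/(F(-50) + ((-1236 - 782) + 1210)) = 1/(2/(-50) + ((-1236 - 782) + 1210)) = 1/(2*(-1/50) + (-2018 + 1210)) = 1/(-1/25 - 808) = 1/(-20201/25) = -25/20201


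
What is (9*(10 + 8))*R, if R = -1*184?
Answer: -29808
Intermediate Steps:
R = -184
(9*(10 + 8))*R = (9*(10 + 8))*(-184) = (9*18)*(-184) = 162*(-184) = -29808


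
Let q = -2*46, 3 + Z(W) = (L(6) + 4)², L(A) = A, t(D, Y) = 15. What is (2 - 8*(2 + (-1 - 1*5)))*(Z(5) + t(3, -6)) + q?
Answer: 3716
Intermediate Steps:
Z(W) = 97 (Z(W) = -3 + (6 + 4)² = -3 + 10² = -3 + 100 = 97)
q = -92
(2 - 8*(2 + (-1 - 1*5)))*(Z(5) + t(3, -6)) + q = (2 - 8*(2 + (-1 - 1*5)))*(97 + 15) - 92 = (2 - 8*(2 + (-1 - 5)))*112 - 92 = (2 - 8*(2 - 6))*112 - 92 = (2 - 8*(-4))*112 - 92 = (2 + 32)*112 - 92 = 34*112 - 92 = 3808 - 92 = 3716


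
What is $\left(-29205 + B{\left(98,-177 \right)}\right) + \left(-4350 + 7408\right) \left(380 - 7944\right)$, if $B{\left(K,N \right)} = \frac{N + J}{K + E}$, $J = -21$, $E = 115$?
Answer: $- \frac{1644354173}{71} \approx -2.316 \cdot 10^{7}$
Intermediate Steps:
$B{\left(K,N \right)} = \frac{-21 + N}{115 + K}$ ($B{\left(K,N \right)} = \frac{N - 21}{K + 115} = \frac{-21 + N}{115 + K}$)
$\left(-29205 + B{\left(98,-177 \right)}\right) + \left(-4350 + 7408\right) \left(380 - 7944\right) = \left(-29205 + \frac{-21 - 177}{115 + 98}\right) + \left(-4350 + 7408\right) \left(380 - 7944\right) = \left(-29205 + \frac{1}{213} \left(-198\right)\right) + 3058 \left(-7564\right) = \left(-29205 + \frac{1}{213} \left(-198\right)\right) - 23130712 = \left(-29205 - \frac{66}{71}\right) - 23130712 = - \frac{2073621}{71} - 23130712 = - \frac{1644354173}{71}$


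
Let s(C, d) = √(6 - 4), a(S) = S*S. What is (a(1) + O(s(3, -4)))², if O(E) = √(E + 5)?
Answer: (1 + √(5 + √2))² ≈ 12.479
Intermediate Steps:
a(S) = S²
s(C, d) = √2
O(E) = √(5 + E)
(a(1) + O(s(3, -4)))² = (1² + √(5 + √2))² = (1 + √(5 + √2))²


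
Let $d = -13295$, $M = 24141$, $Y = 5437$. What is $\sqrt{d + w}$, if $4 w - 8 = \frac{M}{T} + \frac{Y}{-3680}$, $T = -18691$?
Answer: $\frac{i \sqrt{15723395616269888510}}{34391440} \approx 115.3 i$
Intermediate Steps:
$w = \frac{359801193}{275131520}$ ($w = 2 + \frac{\frac{24141}{-18691} + \frac{5437}{-3680}}{4} = 2 + \frac{24141 \left(- \frac{1}{18691}\right) + 5437 \left(- \frac{1}{3680}\right)}{4} = 2 + \frac{- \frac{24141}{18691} - \frac{5437}{3680}}{4} = 2 + \frac{1}{4} \left(- \frac{190461847}{68782880}\right) = 2 - \frac{190461847}{275131520} = \frac{359801193}{275131520} \approx 1.3077$)
$\sqrt{d + w} = \sqrt{-13295 + \frac{359801193}{275131520}} = \sqrt{- \frac{3657513757207}{275131520}} = \frac{i \sqrt{15723395616269888510}}{34391440}$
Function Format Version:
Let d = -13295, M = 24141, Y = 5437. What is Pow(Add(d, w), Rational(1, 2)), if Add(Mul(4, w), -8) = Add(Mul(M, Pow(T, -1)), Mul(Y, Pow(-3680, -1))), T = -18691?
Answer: Mul(Rational(1, 34391440), I, Pow(15723395616269888510, Rational(1, 2))) ≈ Mul(115.30, I)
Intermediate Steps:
w = Rational(359801193, 275131520) (w = Add(2, Mul(Rational(1, 4), Add(Mul(24141, Pow(-18691, -1)), Mul(5437, Pow(-3680, -1))))) = Add(2, Mul(Rational(1, 4), Add(Mul(24141, Rational(-1, 18691)), Mul(5437, Rational(-1, 3680))))) = Add(2, Mul(Rational(1, 4), Add(Rational(-24141, 18691), Rational(-5437, 3680)))) = Add(2, Mul(Rational(1, 4), Rational(-190461847, 68782880))) = Add(2, Rational(-190461847, 275131520)) = Rational(359801193, 275131520) ≈ 1.3077)
Pow(Add(d, w), Rational(1, 2)) = Pow(Add(-13295, Rational(359801193, 275131520)), Rational(1, 2)) = Pow(Rational(-3657513757207, 275131520), Rational(1, 2)) = Mul(Rational(1, 34391440), I, Pow(15723395616269888510, Rational(1, 2)))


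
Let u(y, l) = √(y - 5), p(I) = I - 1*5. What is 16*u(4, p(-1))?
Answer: 16*I ≈ 16.0*I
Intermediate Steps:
p(I) = -5 + I (p(I) = I - 5 = -5 + I)
u(y, l) = √(-5 + y)
16*u(4, p(-1)) = 16*√(-5 + 4) = 16*√(-1) = 16*I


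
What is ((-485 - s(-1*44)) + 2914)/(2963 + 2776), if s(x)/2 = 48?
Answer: 2333/5739 ≈ 0.40652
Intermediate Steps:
s(x) = 96 (s(x) = 2*48 = 96)
((-485 - s(-1*44)) + 2914)/(2963 + 2776) = ((-485 - 1*96) + 2914)/(2963 + 2776) = ((-485 - 96) + 2914)/5739 = (-581 + 2914)*(1/5739) = 2333*(1/5739) = 2333/5739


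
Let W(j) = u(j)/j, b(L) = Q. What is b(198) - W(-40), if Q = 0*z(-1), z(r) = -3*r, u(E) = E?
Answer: -1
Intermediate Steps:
Q = 0 (Q = 0*(-3*(-1)) = 0*3 = 0)
b(L) = 0
W(j) = 1 (W(j) = j/j = 1)
b(198) - W(-40) = 0 - 1*1 = 0 - 1 = -1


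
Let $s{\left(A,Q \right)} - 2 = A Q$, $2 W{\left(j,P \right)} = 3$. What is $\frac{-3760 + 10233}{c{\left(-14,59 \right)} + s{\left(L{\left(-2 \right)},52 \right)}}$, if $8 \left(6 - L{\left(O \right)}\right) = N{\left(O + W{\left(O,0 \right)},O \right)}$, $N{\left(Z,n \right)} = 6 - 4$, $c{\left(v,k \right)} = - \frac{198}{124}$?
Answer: $\frac{401326}{18563} \approx 21.62$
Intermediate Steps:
$c{\left(v,k \right)} = - \frac{99}{62}$ ($c{\left(v,k \right)} = \left(-198\right) \frac{1}{124} = - \frac{99}{62}$)
$W{\left(j,P \right)} = \frac{3}{2}$ ($W{\left(j,P \right)} = \frac{1}{2} \cdot 3 = \frac{3}{2}$)
$N{\left(Z,n \right)} = 2$ ($N{\left(Z,n \right)} = 6 - 4 = 2$)
$L{\left(O \right)} = \frac{23}{4}$ ($L{\left(O \right)} = 6 - \frac{1}{4} = \frac{23}{4}$)
$s{\left(A,Q \right)} = 2 + A Q$
$\frac{-3760 + 10233}{c{\left(-14,59 \right)} + s{\left(L{\left(-2 \right)},52 \right)}} = \frac{-3760 + 10233}{- \frac{99}{62} + \left(2 + \frac{23}{4} \cdot 52\right)} = \frac{6473}{- \frac{99}{62} + \left(2 + 299\right)} = \frac{6473}{- \frac{99}{62} + 301} = \frac{6473}{\frac{18563}{62}} = 6473 \cdot \frac{62}{18563} = \frac{401326}{18563}$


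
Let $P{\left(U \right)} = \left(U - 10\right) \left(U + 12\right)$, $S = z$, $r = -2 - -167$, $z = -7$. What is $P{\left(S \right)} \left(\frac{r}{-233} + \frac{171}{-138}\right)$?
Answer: $\frac{1774035}{10718} \approx 165.52$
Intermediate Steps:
$r = 165$ ($r = -2 + 167 = 165$)
$S = -7$
$P{\left(U \right)} = \left(-10 + U\right) \left(12 + U\right)$
$P{\left(S \right)} \left(\frac{r}{-233} + \frac{171}{-138}\right) = \left(-120 + \left(-7\right)^{2} + 2 \left(-7\right)\right) \left(\frac{165}{-233} + \frac{171}{-138}\right) = \left(-120 + 49 - 14\right) \left(165 \left(- \frac{1}{233}\right) + 171 \left(- \frac{1}{138}\right)\right) = - 85 \left(- \frac{165}{233} - \frac{57}{46}\right) = \left(-85\right) \left(- \frac{20871}{10718}\right) = \frac{1774035}{10718}$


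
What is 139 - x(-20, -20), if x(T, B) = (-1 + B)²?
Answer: -302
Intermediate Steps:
139 - x(-20, -20) = 139 - (-1 - 20)² = 139 - 1*(-21)² = 139 - 1*441 = 139 - 441 = -302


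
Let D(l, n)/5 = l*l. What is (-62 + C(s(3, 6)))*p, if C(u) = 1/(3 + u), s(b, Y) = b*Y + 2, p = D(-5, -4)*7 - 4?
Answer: -1241175/23 ≈ -53964.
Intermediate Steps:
D(l, n) = 5*l**2 (D(l, n) = 5*(l*l) = 5*l**2)
p = 871 (p = (5*(-5)**2)*7 - 4 = (5*25)*7 - 4 = 125*7 - 4 = 875 - 4 = 871)
s(b, Y) = 2 + Y*b (s(b, Y) = Y*b + 2 = 2 + Y*b)
(-62 + C(s(3, 6)))*p = (-62 + 1/(3 + (2 + 6*3)))*871 = (-62 + 1/(3 + (2 + 18)))*871 = (-62 + 1/(3 + 20))*871 = (-62 + 1/23)*871 = -1425/23*871 = -1241175/23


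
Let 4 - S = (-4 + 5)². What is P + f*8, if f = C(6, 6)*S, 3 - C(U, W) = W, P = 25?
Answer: -47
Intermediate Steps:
S = 3 (S = 4 - (-4 + 5)² = 4 - 1*1² = 4 - 1*1 = 4 - 1 = 3)
C(U, W) = 3 - W
f = -9 (f = (3 - 1*6)*3 = (3 - 6)*3 = -3*3 = -9)
P + f*8 = 25 - 9*8 = 25 - 72 = -47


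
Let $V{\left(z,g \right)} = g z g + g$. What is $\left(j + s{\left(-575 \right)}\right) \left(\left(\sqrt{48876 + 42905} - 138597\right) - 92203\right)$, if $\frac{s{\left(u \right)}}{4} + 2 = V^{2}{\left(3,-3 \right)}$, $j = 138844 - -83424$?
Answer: $-51829371200 + 224564 \sqrt{91781} \approx -5.1761 \cdot 10^{10}$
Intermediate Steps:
$j = 222268$ ($j = 138844 + 83424 = 222268$)
$V{\left(z,g \right)} = g + z g^{2}$ ($V{\left(z,g \right)} = z g^{2} + g = g + z g^{2}$)
$s{\left(u \right)} = 2296$ ($s{\left(u \right)} = -8 + 4 \left(- 3 \left(1 - 9\right)\right)^{2} = -8 + 4 \left(\left(-3\right) \left(-8\right)\right)^{2} = -8 + 4 \cdot 24^{2} = -8 + 4 \cdot 576 = -8 + 2304 = 2296$)
$\left(j + s{\left(-575 \right)}\right) \left(\left(\sqrt{48876 + 42905} - 138597\right) - 92203\right) = \left(222268 + 2296\right) \left(\left(\sqrt{48876 + 42905} - 138597\right) - 92203\right) = 224564 \left(\left(\sqrt{91781} - 138597\right) - 92203\right) = 224564 \left(\left(-138597 + \sqrt{91781}\right) - 92203\right) = 224564 \left(-230800 + \sqrt{91781}\right) = -51829371200 + 224564 \sqrt{91781}$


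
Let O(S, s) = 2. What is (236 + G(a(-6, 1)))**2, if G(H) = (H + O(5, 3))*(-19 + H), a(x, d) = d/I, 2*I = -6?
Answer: 3363556/81 ≈ 41525.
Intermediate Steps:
I = -3 (I = (1/2)*(-6) = -3)
a(x, d) = -d/3 (a(x, d) = d/(-3) = d*(-1/3) = -d/3)
G(H) = (-19 + H)*(2 + H) (G(H) = (H + 2)*(-19 + H) = (2 + H)*(-19 + H) = (-19 + H)*(2 + H))
(236 + G(a(-6, 1)))**2 = (236 + (-38 + (-1/3*1)**2 - (-17)/3))**2 = (236 + (-38 + (-1/3)**2 - 17*(-1/3)))**2 = (236 + (-38 + 1/9 + 17/3))**2 = (236 - 290/9)**2 = (1834/9)**2 = 3363556/81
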